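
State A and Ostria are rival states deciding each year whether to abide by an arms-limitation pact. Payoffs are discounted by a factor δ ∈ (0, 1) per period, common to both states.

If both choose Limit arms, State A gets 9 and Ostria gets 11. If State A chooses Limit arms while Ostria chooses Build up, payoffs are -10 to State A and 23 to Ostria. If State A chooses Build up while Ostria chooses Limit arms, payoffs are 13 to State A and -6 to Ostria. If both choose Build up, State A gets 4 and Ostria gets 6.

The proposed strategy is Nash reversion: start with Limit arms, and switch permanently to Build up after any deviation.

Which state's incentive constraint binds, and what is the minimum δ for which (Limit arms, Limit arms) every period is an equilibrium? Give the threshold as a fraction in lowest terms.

Ostria; δ ≥ 12/17

State A's threshold: (13−9)/(13−4) = 4/9.
Ostria's threshold: (23−11)/(23−6) = 12/17.
4/9 < 12/17, so Ostria binds and δ* = 12/17.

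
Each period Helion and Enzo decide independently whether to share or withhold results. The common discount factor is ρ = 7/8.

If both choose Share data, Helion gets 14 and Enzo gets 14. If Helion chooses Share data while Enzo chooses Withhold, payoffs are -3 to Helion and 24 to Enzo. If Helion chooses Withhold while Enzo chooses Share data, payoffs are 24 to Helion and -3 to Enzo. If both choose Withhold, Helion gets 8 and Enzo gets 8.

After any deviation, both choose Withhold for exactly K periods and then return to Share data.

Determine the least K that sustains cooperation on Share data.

IC: ρ(1−ρ^K)/(1−ρ) ≥ (24−14)/(14−8) = 5/3.
With ρ = 7/8: need 1 − ρ^K ≥ 5/3·(1−7/8)/(7/8), i.e. ρ^K ≤ 0.7619.
Since (7/8)^2 = 0.7656 and (7/8)^3 = 0.6699, the smallest such K is 3.

3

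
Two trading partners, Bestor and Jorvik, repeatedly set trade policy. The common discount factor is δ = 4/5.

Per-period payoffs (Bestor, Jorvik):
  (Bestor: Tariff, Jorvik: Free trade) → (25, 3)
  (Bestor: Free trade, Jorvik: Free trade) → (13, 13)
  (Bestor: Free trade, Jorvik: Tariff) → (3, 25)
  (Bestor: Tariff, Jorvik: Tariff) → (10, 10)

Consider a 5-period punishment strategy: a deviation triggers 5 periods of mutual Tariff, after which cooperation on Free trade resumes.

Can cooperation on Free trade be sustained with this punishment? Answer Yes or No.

A one-shot deviation gives 25 now, then 10 for 5 periods, then back to 13.
Gain from deviating: (25−13) today; loss: (13−10) in each of the next 5 periods.
No-deviation condition: (13−10)(δ+…+δ^5) ≥ 25−13, i.e. δ+…+δ^5 ≥ 4.
At δ = 4/5: δ+…+δ^5 = 2.6893 < 4.0000.
So cooperation is not sustainable.

No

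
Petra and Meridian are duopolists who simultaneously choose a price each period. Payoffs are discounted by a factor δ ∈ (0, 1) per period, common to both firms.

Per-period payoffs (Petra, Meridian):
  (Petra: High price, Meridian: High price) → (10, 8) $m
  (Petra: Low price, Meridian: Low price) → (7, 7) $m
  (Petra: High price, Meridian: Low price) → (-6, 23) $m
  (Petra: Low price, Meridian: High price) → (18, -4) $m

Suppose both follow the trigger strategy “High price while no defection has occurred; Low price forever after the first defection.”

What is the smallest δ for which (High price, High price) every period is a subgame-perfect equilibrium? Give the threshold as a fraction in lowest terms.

15/16

Petra's threshold: (18−10)/(18−7) = 8/11.
Meridian's threshold: (23−8)/(23−7) = 15/16.
8/11 < 15/16, so Meridian binds and δ* = 15/16.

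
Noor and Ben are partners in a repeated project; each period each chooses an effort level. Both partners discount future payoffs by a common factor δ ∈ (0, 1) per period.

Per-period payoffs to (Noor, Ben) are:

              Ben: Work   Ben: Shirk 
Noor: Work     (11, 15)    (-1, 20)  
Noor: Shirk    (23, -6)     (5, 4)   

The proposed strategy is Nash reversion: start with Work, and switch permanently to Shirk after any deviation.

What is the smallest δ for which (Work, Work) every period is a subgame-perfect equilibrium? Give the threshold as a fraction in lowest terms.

2/3

For Noor: deviation gain 23−11 = 12, per-period punishment loss 11−5 = 6. IC gives δ ≥ 12/18 = 2/3.
For Ben: gain 5, loss 11 per period, so δ ≥ 5/16.
The tighter constraint is Noor's, so cooperation needs δ ≥ 2/3.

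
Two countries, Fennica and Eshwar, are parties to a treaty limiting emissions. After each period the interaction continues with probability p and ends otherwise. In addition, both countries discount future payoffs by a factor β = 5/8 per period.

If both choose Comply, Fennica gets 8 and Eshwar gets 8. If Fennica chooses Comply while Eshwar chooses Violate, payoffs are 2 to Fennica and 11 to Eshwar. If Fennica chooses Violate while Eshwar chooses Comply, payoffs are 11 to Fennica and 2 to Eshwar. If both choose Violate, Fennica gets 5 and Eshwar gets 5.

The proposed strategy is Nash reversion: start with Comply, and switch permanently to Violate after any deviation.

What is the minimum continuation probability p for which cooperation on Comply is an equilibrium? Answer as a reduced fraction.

4/5

Expected continuation weight on next period's payoff is β·p = 5/8·p, which plays the role of the discount factor.
Cooperation requires 5/8·p ≥ (11−8)/(11−5) = 1/2, hence p ≥ 4/5.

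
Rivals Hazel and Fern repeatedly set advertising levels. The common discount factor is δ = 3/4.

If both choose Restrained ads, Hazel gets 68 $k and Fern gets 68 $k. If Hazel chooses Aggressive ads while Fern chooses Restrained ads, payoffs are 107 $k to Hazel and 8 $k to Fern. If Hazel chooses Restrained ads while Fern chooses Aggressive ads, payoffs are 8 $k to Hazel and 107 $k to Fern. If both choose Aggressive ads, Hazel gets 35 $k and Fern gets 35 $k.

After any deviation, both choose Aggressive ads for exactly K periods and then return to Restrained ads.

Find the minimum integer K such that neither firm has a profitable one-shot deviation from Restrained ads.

2

No profitable deviation requires (68−35)(δ+…+δ^K) ≥ 107−68, i.e. δ+…+δ^K ≥ 13/11 ≈ 1.1818.
With δ = 3/4, the partial sums are K=1: 0.7500, K=2: 1.3125.
K = 2 is the first length at which the sum reaches 1.1818.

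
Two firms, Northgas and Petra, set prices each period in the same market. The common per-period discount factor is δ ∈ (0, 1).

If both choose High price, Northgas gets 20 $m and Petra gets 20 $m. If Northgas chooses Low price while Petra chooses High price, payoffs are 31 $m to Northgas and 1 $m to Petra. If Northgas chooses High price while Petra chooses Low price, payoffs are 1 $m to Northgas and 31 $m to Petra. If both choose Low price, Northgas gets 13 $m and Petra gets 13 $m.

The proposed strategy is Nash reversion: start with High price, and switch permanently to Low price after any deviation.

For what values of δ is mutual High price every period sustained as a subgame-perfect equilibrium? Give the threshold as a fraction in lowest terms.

Under grim trigger the critical discount factor is (T−C)/(T−P) with T = 31, C = 20, P = 13.
δ* = (31−20)/(31−13) = 11/18.

11/18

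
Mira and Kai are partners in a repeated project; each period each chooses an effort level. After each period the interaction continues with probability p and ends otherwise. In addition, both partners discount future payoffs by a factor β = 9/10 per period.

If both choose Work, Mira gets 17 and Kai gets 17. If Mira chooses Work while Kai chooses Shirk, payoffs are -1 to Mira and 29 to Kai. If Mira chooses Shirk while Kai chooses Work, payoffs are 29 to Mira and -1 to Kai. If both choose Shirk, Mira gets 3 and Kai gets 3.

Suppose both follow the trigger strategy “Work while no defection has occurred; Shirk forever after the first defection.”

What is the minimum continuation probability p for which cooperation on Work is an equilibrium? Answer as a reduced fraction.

Expected continuation weight on next period's payoff is β·p = 9/10·p, which plays the role of the discount factor.
Cooperation requires 9/10·p ≥ (29−17)/(29−3) = 6/13, hence p ≥ 20/39.

20/39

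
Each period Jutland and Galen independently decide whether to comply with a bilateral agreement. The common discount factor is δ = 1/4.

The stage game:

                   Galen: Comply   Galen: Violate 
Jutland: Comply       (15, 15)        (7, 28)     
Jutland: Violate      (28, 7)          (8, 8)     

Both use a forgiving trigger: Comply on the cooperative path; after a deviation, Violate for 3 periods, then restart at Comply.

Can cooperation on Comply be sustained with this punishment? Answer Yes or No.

Comparing payoff streams over the 4 periods until play realigns: cooperate → 15(1+δ+…+δ^3); deviate → 28 + 8(δ+…+δ^3).
Cooperation is sustained iff (15−8)(δ+…+δ^3) ≥ 28−15.
δ+…+δ^3 = 1/4·(1−(1/4)^3)/(1−1/4) = 0.3281, and (28−15)/(15−8) = 1.8571.
0.3281 < 1.8571, so cooperation is not sustainable.

No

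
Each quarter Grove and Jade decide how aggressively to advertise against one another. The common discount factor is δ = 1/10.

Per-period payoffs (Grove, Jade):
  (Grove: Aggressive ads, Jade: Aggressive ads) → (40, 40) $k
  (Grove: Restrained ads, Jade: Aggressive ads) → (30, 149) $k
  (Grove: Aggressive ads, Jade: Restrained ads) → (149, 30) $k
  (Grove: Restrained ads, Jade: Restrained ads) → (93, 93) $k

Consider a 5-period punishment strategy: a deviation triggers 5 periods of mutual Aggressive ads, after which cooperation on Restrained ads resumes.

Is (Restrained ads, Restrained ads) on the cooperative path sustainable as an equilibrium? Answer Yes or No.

No

Comparing payoff streams over the 6 periods until play realigns: cooperate → 93(1+δ+…+δ^5); deviate → 149 + 40(δ+…+δ^5).
Cooperation is sustained iff (93−40)(δ+…+δ^5) ≥ 149−93.
δ+…+δ^5 = 1/10·(1−(1/10)^5)/(1−1/10) = 0.1111, and (149−93)/(93−40) = 1.0566.
0.1111 < 1.0566, so cooperation is not sustainable.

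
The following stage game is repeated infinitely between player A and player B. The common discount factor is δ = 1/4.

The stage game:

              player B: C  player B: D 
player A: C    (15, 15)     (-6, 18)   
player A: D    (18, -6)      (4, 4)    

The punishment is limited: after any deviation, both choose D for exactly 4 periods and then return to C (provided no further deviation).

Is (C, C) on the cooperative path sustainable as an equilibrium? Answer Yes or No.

Yes

IC: δ+…+δ^4 ≥ (18−15)/(15−4) = 3/11.
At δ = 1/4: partial sum = 0.3320 ≥ 0.2727. Cooperation sustainable.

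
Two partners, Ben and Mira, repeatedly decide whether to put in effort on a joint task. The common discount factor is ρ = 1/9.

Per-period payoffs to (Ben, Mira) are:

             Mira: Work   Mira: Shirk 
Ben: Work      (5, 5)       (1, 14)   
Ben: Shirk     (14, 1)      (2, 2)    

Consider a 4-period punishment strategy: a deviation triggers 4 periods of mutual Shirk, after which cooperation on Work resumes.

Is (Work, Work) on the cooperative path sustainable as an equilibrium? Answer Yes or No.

A one-shot deviation gives 14 now, then 2 for 4 periods, then back to 5.
Gain from deviating: (14−5) today; loss: (5−2) in each of the next 4 periods.
No-deviation condition: (5−2)(ρ+…+ρ^4) ≥ 14−5, i.e. ρ+…+ρ^4 ≥ 3.
At ρ = 1/9: ρ+…+ρ^4 = 0.1250 < 3.0000.
So cooperation is not sustainable.

No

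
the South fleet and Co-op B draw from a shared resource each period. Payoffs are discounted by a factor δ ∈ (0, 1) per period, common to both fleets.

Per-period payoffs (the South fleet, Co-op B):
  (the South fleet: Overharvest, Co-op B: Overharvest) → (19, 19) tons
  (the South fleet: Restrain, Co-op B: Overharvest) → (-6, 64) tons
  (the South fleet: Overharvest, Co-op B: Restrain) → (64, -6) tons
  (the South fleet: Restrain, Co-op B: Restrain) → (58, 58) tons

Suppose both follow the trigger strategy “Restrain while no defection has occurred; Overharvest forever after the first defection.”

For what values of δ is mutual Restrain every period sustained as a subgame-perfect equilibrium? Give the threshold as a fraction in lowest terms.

2/15

One-period gain from deviating is 64 − 58 = 6. The loss is 58 − 19 = 39 in every subsequent period, with present value 39·δ/(1−δ).
Deviation is unprofitable when 39·δ/(1−δ) ≥ 6, i.e. δ/(1−δ) ≥ 2/13.
Equivalently δ ≥ 6/(6+39) = 2/15.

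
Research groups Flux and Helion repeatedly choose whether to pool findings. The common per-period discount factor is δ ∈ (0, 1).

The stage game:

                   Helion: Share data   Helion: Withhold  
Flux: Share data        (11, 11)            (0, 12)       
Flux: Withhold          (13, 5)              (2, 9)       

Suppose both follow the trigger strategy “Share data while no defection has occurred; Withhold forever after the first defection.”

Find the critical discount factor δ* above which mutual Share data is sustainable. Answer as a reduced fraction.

Flux: cooperation gives 11 each period; deviation gives 13 once then 2 forever.
  11/(1−δ) ≥ 13 + 2δ/(1−δ) ⇒ δ ≥ 2/11.
Helion: cooperation gives 11 each period; deviation gives 12 once then 9 forever.
  δ ≥ 1/3.
Both must hold, so the binding constraint is Helion's: δ ≥ 1/3.

1/3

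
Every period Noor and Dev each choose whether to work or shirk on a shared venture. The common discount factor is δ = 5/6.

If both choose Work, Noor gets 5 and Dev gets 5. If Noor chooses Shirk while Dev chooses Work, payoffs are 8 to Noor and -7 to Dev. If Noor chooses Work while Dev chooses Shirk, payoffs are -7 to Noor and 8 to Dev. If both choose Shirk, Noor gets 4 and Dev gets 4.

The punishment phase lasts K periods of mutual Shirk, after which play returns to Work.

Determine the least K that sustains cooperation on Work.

6

Need Σ_{k=1}^{K} δ^k ≥ (8−5)/(5−4) = 3.0000 at δ = 5/6.
At K = 5 the sum is 2.9906 < 3.0000; at K = 6 it is 3.3255 ≥ 3.0000.
So the minimum punishment length is K = 6.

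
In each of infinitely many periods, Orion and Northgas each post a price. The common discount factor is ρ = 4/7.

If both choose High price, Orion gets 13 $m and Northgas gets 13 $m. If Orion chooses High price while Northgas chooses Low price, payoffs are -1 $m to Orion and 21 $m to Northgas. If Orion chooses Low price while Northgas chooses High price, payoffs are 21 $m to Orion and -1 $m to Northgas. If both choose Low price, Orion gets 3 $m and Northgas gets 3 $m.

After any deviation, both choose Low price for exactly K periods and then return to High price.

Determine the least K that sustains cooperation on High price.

Need Σ_{k=1}^{K} ρ^k ≥ (21−13)/(13−3) = 0.8000 at ρ = 4/7.
At K = 1 the sum is 0.5714 < 0.8000; at K = 2 it is 0.8980 ≥ 0.8000.
So the minimum punishment length is K = 2.

2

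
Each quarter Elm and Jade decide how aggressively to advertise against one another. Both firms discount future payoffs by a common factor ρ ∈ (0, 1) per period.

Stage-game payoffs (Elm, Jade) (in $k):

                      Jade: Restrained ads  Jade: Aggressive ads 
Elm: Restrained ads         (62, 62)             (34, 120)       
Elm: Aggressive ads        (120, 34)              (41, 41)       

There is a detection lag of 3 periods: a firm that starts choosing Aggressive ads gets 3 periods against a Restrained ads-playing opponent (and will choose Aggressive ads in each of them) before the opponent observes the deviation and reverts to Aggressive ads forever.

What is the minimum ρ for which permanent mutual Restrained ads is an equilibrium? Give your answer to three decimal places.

0.902

Deviating for the 3 undetected periods gains 120−62 = 58 per period over cooperation, then loses 62−41 = 21 per period forever once punishment starts.
Gain: 58(1 + ρ + … + ρ^2); loss: 21·ρ^3/(1−ρ).
No profitable deviation ⇔ 58(1−ρ^3) ≤ 21·ρ^3, i.e. ρ^3 ≥ 58/(58+21) = 58/79.
Hence ρ ≥ (58/79)^(1/3) ≈ 0.902.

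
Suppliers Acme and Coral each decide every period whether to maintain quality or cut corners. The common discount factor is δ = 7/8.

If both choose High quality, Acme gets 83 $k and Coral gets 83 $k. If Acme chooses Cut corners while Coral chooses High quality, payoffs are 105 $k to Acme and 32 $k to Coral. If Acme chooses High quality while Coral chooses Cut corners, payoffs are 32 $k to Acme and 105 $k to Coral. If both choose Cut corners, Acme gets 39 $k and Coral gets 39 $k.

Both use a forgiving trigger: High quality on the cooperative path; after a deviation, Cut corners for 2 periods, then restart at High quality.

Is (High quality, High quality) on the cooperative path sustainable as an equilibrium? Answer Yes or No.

Yes

A one-shot deviation gives 105 now, then 39 for 2 periods, then back to 83.
Gain from deviating: (105−83) today; loss: (83−39) in each of the next 2 periods.
No-deviation condition: (83−39)(δ+…+δ^2) ≥ 105−83, i.e. δ+…+δ^2 ≥ 1/2.
At δ = 7/8: δ+…+δ^2 = 1.6406 ≥ 0.5000.
So cooperation is sustainable.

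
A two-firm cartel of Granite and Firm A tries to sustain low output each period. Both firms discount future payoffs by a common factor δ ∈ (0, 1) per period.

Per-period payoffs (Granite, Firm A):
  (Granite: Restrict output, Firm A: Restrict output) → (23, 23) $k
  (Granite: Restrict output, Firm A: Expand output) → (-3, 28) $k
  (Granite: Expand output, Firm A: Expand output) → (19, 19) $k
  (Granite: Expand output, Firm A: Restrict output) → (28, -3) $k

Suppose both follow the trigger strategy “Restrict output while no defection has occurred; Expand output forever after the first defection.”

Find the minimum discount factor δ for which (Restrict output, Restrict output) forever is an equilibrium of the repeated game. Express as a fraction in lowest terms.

Under grim trigger the critical discount factor is (T−C)/(T−P) with T = 28, C = 23, P = 19.
δ* = (28−23)/(28−19) = 5/9.

5/9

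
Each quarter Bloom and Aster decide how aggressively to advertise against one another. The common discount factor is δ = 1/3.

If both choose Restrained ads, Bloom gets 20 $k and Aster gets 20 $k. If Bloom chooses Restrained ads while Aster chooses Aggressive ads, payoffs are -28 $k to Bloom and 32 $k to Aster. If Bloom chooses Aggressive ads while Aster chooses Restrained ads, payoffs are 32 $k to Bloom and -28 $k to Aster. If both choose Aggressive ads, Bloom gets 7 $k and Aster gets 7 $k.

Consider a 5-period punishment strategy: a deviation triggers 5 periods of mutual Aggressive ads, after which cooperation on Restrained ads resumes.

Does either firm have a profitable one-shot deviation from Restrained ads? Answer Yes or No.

Yes

Comparing payoff streams over the 6 periods until play realigns: cooperate → 20(1+δ+…+δ^5); deviate → 32 + 7(δ+…+δ^5).
Cooperation is sustained iff (20−7)(δ+…+δ^5) ≥ 32−20.
δ+…+δ^5 = 1/3·(1−(1/3)^5)/(1−1/3) = 0.4979, and (32−20)/(20−7) = 0.9231.
0.4979 < 0.9231, so cooperation is not sustainable.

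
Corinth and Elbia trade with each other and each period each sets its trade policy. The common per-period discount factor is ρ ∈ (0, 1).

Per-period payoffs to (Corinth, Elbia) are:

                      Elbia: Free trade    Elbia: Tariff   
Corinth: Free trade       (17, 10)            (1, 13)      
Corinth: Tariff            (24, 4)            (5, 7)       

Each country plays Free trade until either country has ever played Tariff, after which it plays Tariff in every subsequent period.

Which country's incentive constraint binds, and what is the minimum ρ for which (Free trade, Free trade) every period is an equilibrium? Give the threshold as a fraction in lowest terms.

Corinth's threshold: (24−17)/(24−5) = 7/19.
Elbia's threshold: (13−10)/(13−7) = 1/2.
7/19 < 1/2, so Elbia binds and ρ* = 1/2.

Elbia; ρ ≥ 1/2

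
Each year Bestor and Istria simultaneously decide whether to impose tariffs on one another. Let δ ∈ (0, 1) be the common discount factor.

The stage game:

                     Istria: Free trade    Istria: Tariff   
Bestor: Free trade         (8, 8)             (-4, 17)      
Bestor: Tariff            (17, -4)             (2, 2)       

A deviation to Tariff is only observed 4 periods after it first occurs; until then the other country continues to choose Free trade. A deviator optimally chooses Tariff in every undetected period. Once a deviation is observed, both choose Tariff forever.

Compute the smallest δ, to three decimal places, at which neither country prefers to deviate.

0.880

The best deviation is to choose Tariff for all 4 undetected periods, earning 17 each, then 2 forever once detected.
Deviation value: 17(1−δ^4)/(1−δ) + 2δ^4/(1−δ); cooperation value: 8/(1−δ).
IC: 8 ≥ 17(1−δ^4) + 2δ^4 = 17 − 15δ^4.
So δ^4 ≥ 9/15 = 3/5, giving δ ≥ (3/5)^(1/4) ≈ 0.880.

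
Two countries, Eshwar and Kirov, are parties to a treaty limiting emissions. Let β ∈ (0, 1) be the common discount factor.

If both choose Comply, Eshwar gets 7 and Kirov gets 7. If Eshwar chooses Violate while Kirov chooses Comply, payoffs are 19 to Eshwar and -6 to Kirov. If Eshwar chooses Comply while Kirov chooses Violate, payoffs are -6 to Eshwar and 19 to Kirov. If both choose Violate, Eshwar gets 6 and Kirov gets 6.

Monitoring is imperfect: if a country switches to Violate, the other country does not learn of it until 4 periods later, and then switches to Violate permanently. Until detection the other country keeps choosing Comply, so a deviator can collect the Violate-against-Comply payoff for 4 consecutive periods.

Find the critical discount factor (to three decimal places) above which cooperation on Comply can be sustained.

A deviator earns 19 for 4 periods, then 6 forever; cooperating earns 7 forever. Multiplying the IC by (1−β):
7 ≥ 19(1−β^4) + 6β^4, so 13·β^4 ≥ 12 and β^4 ≥ 12/13.
β ≥ (12/13)^(1/4) ≈ 0.980.

0.980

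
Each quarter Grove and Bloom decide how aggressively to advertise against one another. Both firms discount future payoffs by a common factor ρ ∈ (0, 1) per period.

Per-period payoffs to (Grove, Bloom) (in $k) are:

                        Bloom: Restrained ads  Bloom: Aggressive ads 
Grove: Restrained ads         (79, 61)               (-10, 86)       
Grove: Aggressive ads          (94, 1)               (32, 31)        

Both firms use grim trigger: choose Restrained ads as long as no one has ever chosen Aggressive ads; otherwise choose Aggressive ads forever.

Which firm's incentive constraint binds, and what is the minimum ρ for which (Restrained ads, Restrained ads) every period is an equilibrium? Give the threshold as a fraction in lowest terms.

Grove: cooperation gives 79 each period; deviation gives 94 once then 32 forever.
  79/(1−ρ) ≥ 94 + 32ρ/(1−ρ) ⇒ ρ ≥ 15/62.
Bloom: cooperation gives 61 each period; deviation gives 86 once then 31 forever.
  ρ ≥ 25/55 = 5/11.
Both must hold, so the binding constraint is Bloom's: ρ ≥ 5/11.

Bloom; ρ ≥ 5/11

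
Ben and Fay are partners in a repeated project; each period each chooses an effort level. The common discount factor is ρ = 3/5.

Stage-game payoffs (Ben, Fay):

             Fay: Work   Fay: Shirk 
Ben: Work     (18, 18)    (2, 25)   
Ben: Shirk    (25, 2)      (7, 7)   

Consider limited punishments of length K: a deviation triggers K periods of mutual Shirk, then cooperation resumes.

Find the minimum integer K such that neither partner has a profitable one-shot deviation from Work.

2

No profitable deviation requires (18−7)(ρ+…+ρ^K) ≥ 25−18, i.e. ρ+…+ρ^K ≥ 7/11 ≈ 0.6364.
With ρ = 3/5, the partial sums are K=1: 0.6000, K=2: 0.9600.
K = 2 is the first length at which the sum reaches 0.6364.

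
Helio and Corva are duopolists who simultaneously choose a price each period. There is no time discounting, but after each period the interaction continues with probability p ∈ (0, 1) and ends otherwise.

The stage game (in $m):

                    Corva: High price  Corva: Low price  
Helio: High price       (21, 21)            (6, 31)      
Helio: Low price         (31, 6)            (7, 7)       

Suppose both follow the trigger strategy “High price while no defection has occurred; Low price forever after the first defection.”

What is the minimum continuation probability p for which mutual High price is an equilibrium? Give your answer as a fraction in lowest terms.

Expected cooperation value is 21 + p·21 + p²·21 + … = 21/(1−p); deviation gives 31 + p·7/(1−p).
21 ≥ 31(1−p) + 7p ⇒ 24p ≥ 10 ⇒ p ≥ 10/24 = 5/12.

5/12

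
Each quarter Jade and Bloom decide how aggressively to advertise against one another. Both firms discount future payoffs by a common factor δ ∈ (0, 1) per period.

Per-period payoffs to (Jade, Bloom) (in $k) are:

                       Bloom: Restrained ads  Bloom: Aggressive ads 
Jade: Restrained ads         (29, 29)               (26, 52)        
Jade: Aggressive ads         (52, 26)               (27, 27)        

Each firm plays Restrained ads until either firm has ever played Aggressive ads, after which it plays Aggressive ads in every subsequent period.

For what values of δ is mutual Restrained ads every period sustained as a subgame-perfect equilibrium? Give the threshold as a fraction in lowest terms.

23/25

Under grim trigger the critical discount factor is (T−C)/(T−P) with T = 52, C = 29, P = 27.
δ* = (52−29)/(52−27) = 23/25.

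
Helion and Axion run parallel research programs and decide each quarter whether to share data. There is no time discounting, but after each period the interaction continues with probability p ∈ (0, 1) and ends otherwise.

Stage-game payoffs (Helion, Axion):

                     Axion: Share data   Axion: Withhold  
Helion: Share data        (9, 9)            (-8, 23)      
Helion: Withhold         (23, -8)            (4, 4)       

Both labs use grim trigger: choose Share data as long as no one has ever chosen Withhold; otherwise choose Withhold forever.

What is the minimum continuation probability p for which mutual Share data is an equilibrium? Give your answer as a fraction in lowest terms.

With no time discounting, the continuation probability p plays the role of the discount factor.
Grim-trigger IC: 9/(1−p) ≥ 23 + 4p/(1−p) ⇒ p ≥ (23−9)/(23−4) = 14/19.

14/19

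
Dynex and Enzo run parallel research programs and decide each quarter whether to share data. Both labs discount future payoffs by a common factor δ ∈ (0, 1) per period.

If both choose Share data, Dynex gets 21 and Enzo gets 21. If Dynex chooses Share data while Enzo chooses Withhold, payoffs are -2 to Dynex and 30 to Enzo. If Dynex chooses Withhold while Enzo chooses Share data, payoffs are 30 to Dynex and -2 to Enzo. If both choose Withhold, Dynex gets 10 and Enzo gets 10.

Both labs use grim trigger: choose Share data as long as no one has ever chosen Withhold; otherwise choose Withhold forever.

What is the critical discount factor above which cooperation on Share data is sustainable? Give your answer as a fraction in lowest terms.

One-period gain from deviating is 30 − 21 = 9. The loss is 21 − 10 = 11 in every subsequent period, with present value 11·δ/(1−δ).
Deviation is unprofitable when 11·δ/(1−δ) ≥ 9, i.e. δ/(1−δ) ≥ 9/11.
Equivalently δ ≥ 9/(9+11) = 9/20.

9/20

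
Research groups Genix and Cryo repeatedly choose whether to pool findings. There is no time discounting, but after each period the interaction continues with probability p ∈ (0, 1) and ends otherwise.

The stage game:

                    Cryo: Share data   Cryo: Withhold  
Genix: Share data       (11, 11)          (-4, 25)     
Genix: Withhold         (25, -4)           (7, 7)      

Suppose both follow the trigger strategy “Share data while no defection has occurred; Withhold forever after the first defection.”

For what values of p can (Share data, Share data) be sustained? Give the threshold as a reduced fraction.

7/9

Expected cooperation value is 11 + p·11 + p²·11 + … = 11/(1−p); deviation gives 25 + p·7/(1−p).
11 ≥ 25(1−p) + 7p ⇒ 18p ≥ 14 ⇒ p ≥ 14/18 = 7/9.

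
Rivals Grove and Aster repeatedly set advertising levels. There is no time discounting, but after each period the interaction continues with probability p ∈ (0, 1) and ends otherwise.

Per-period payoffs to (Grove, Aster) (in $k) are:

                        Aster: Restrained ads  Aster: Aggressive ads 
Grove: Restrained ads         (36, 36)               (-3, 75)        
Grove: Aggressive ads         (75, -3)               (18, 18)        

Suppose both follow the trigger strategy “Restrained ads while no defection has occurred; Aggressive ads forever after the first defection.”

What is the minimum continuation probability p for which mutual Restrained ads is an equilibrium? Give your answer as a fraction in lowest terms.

13/19

With no time discounting, the continuation probability p plays the role of the discount factor.
Grim-trigger IC: 36/(1−p) ≥ 75 + 18p/(1−p) ⇒ p ≥ (75−36)/(75−18) = 13/19.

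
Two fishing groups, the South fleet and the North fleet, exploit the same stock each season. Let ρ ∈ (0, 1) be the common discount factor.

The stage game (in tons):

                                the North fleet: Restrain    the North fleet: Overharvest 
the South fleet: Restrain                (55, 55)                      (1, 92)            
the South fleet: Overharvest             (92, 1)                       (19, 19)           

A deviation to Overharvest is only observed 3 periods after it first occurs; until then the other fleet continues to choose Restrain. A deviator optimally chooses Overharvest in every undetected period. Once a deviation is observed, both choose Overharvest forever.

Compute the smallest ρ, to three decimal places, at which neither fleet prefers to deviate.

The best deviation is to choose Overharvest for all 3 undetected periods, earning 92 each, then 19 forever once detected.
Deviation value: 92(1−ρ^3)/(1−ρ) + 19ρ^3/(1−ρ); cooperation value: 55/(1−ρ).
IC: 55 ≥ 92(1−ρ^3) + 19ρ^3 = 92 − 73ρ^3.
So ρ^3 ≥ 37/73, giving ρ ≥ (37/73)^(1/3) ≈ 0.797.

0.797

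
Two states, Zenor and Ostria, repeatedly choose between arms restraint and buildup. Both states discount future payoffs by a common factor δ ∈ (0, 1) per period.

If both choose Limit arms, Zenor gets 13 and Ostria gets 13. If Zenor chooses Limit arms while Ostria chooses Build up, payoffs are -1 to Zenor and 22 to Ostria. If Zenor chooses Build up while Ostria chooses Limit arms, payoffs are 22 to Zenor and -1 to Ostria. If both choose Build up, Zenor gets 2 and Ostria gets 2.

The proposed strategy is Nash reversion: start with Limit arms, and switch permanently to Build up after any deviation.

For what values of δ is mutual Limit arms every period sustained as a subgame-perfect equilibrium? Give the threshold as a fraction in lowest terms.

One-period gain from deviating is 22 − 13 = 9. The loss is 13 − 2 = 11 in every subsequent period, with present value 11·δ/(1−δ).
Deviation is unprofitable when 11·δ/(1−δ) ≥ 9, i.e. δ/(1−δ) ≥ 9/11.
Equivalently δ ≥ 9/(9+11) = 9/20.

9/20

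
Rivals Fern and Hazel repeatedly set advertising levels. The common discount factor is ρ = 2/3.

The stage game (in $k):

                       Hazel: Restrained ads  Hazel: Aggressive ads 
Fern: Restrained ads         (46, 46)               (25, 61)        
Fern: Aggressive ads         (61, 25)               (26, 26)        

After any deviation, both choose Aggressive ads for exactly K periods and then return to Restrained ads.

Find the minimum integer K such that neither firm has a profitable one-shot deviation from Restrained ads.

2

No profitable deviation requires (46−26)(ρ+…+ρ^K) ≥ 61−46, i.e. ρ+…+ρ^K ≥ 3/4 ≈ 0.7500.
With ρ = 2/3, the partial sums are K=1: 0.6667, K=2: 1.1111.
K = 2 is the first length at which the sum reaches 0.7500.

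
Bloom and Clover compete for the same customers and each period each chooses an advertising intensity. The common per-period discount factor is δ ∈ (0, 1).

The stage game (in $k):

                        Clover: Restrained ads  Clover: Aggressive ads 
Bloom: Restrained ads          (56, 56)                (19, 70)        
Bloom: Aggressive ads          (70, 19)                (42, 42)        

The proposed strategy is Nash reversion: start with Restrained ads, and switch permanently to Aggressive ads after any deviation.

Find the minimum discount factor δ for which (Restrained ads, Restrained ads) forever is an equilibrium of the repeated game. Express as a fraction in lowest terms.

Cooperation forever yields 56 each period: 56/(1−δ).
Deviating yields 70 once, then 42 forever: 70 + 42δ/(1−δ).
No profitable deviation requires 56/(1−δ) ≥ 70 + 42δ/(1−δ).
Multiplying by (1−δ): 56 ≥ 70(1−δ) + 42δ = 70 − 28δ.
So 28δ ≥ 14, i.e. δ ≥ 14/28 = 1/2.

1/2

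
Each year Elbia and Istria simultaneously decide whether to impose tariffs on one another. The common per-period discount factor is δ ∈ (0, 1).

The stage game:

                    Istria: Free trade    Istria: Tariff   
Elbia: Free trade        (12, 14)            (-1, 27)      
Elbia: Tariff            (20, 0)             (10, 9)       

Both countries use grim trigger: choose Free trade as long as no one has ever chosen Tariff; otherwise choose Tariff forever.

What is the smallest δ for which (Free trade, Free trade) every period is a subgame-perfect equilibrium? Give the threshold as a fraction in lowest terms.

Elbia's threshold: (20−12)/(20−10) = 4/5.
Istria's threshold: (27−14)/(27−9) = 13/18.
4/5 > 13/18, so Elbia binds and δ* = 4/5.

4/5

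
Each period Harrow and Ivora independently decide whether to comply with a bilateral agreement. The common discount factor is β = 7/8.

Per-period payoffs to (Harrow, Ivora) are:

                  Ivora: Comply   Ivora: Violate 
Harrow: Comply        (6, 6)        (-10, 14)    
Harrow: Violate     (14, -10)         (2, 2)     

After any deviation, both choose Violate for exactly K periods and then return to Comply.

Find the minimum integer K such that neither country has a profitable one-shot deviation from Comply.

3

No profitable deviation requires (6−2)(β+…+β^K) ≥ 14−6, i.e. β+…+β^K ≥ 2 ≈ 2.0000.
With β = 7/8, the partial sums are K=1: 0.8750, K=2: 1.6406, K=3: 2.3105.
K = 3 is the first length at which the sum reaches 2.0000.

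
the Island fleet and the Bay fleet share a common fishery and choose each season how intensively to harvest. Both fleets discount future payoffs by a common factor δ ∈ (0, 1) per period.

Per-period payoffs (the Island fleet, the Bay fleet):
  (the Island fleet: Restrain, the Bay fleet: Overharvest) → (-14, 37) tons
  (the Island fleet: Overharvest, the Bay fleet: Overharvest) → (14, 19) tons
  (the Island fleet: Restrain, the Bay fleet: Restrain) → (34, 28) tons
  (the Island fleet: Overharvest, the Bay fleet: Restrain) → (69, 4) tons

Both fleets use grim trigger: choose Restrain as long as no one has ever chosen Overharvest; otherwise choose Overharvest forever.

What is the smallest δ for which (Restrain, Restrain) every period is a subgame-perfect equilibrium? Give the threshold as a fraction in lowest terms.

7/11

the Island fleet's threshold: (69−34)/(69−14) = 7/11.
the Bay fleet's threshold: (37−28)/(37−19) = 1/2.
7/11 > 1/2, so the Island fleet binds and δ* = 7/11.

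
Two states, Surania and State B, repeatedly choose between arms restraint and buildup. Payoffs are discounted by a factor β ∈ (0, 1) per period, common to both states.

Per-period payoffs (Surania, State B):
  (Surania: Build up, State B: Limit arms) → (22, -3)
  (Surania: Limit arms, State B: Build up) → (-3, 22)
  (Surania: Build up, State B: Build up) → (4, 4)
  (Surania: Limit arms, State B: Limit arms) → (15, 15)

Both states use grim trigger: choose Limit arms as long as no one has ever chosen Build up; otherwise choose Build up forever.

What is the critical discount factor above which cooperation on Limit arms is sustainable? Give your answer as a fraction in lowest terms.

One-period gain from deviating is 22 − 15 = 7. The loss is 15 − 4 = 11 in every subsequent period, with present value 11·β/(1−β).
Deviation is unprofitable when 11·β/(1−β) ≥ 7, i.e. β/(1−β) ≥ 7/11.
Equivalently β ≥ 7/(7+11) = 7/18.

7/18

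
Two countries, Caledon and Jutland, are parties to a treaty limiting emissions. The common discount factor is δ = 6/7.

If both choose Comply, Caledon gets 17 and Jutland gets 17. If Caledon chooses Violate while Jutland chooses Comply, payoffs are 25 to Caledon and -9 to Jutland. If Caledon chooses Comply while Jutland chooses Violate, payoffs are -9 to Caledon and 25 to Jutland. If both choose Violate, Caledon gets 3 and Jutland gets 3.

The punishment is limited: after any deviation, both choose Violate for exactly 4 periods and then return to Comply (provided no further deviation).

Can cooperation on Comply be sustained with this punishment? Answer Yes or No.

Yes

Comparing payoff streams over the 5 periods until play realigns: cooperate → 17(1+δ+…+δ^4); deviate → 25 + 3(δ+…+δ^4).
Cooperation is sustained iff (17−3)(δ+…+δ^4) ≥ 25−17.
δ+…+δ^4 = 6/7·(1−(6/7)^4)/(1−6/7) = 2.7613, and (25−17)/(17−3) = 0.5714.
2.7613 ≥ 0.5714, so cooperation is sustainable.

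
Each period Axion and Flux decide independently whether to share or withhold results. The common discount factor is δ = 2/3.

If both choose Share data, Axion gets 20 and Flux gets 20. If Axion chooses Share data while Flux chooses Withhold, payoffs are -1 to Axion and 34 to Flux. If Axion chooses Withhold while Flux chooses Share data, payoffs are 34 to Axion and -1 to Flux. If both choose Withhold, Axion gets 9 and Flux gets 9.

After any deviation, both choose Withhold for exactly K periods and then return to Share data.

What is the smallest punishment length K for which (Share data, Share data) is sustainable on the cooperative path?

IC: δ(1−δ^K)/(1−δ) ≥ (34−20)/(20−9) = 14/11.
With δ = 2/3: need 1 − δ^K ≥ 14/11·(1−2/3)/(2/3), i.e. δ^K ≤ 0.3636.
Since (2/3)^2 = 0.4444 and (2/3)^3 = 0.2963, the smallest such K is 3.

3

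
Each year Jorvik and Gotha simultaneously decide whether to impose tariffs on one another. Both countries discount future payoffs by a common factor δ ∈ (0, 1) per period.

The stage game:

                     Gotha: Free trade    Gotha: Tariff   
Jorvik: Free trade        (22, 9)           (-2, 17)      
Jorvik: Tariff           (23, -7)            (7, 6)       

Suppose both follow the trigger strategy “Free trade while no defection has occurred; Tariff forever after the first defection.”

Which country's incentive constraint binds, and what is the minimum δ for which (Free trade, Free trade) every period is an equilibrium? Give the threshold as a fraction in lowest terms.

Gotha; δ ≥ 8/11

For Jorvik: deviation gain 23−22 = 1, per-period punishment loss 22−7 = 15. IC gives δ ≥ 1/16.
For Gotha: gain 8, loss 3 per period, so δ ≥ 8/11.
The tighter constraint is Gotha's, so cooperation needs δ ≥ 8/11.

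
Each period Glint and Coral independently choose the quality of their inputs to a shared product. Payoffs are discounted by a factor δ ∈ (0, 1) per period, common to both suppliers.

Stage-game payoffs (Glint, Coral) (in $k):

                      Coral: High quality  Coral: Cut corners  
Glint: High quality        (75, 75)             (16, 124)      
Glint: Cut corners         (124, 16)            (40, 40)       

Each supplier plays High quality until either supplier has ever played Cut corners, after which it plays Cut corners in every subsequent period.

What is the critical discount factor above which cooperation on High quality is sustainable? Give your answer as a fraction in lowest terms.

One-period gain from deviating is 124 − 75 = 49. The loss is 75 − 40 = 35 in every subsequent period, with present value 35·δ/(1−δ).
Deviation is unprofitable when 35·δ/(1−δ) ≥ 49, i.e. δ/(1−δ) ≥ 7/5.
Equivalently δ ≥ 49/(49+35) = 7/12.

7/12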